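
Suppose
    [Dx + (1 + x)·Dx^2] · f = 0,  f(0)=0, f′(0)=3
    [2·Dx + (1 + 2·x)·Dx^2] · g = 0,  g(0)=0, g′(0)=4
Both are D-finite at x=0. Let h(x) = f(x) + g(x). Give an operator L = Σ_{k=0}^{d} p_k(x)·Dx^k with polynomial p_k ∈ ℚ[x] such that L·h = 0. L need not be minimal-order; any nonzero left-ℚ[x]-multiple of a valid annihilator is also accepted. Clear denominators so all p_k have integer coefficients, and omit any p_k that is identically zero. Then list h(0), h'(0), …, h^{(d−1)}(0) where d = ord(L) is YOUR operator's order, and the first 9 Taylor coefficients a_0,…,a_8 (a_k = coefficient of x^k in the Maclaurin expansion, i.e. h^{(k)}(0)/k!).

f: a_k = 0, 3, -3/2, 1, -3/4, 3/5, -1/2, 3/7, -3/8, …
g: a_k = 0, 4, -4, 16/3, -8, 64/5, -64/3, 256/7, -64, …
Sum ⇒ L₀ = lclm(L_f,L_g) in ℚ(x)⟨Dx⟩.
L = 4·Dx + (6 + 8·x)·Dx^2 + (1 + 3·x + 2·x^2)·Dx^3  (order 3).
h: a_k = 0, 7, -11/2, 19/3, -35/4, 67/5, -131/6, 37, -515/8, …
ICs: h(0) = 0, h′(0) = 7, h′′(0) = -11.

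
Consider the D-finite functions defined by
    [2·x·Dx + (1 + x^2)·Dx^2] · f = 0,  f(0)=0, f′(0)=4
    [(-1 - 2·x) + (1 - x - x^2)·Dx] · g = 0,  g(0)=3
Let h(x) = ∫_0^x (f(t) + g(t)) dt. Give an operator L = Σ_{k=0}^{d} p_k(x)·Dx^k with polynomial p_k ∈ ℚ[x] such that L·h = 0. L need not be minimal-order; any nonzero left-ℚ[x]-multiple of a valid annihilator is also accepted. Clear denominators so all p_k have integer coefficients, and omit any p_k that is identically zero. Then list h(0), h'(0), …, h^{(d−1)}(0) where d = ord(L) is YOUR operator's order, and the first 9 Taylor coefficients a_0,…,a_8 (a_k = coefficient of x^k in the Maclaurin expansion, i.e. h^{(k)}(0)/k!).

f: a_k = 0, 4, 0, -4/3, 0, 4/5, 0, -4/7, 0, …
g: a_k = 3, 3, 6, 9, 15, 24, 39, 63, 102, …
h₀=f+g: left-lcm gives L₀, ord ≤ 3.
h=∫h₀ ⇒ L = L₀·Dx.
L = (4 - 16·x - 64·x^2 - 72·x^3 - 66·x^4 - 6·x^6)·Dx^2 + (-10 - 24·x - 28·x^2 - 60·x^3 - 65·x^4 - 50·x^5 - 3·x^6 - 6·x^7)·Dx^3 + (2 + 2·x + 2·x^2 - 8·x^3 - 5·x^4 - 11·x^5 - 6·x^6 - x^7 - x^8)·Dx^4  (order 4).
h: a_k = 0, 3, 7/2, 2, 23/12, 3, 62/15, 39/7, 437/56, …
ICs: h(0) = 0, h′(0) = 3, h′′(0) = 7, h′′′(0) = 12.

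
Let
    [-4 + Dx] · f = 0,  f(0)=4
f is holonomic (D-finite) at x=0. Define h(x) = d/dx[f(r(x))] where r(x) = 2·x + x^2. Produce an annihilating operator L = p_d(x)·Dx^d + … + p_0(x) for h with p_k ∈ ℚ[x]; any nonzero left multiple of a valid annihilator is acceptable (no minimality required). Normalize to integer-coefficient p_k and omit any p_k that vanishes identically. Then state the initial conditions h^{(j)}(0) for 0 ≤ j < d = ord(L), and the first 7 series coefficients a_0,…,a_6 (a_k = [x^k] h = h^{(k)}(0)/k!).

f: a_k = 4, 16, 32, 128/3, 128/3, 512/15, 1024/45, …
Substitute x→r, Dx→(1/r')Dx; clear ⇒ L₀.
h₀' ⇒ L via d/dx closure of L₀.
L = (9 + 16·x + 8·x^2) + (-1 - x)·Dx  (order 1).
h: a_k = 32, 288, 1408, 14720/3, 13568, 472832/15, 2868224/45, …
ICs: h(0) = 32.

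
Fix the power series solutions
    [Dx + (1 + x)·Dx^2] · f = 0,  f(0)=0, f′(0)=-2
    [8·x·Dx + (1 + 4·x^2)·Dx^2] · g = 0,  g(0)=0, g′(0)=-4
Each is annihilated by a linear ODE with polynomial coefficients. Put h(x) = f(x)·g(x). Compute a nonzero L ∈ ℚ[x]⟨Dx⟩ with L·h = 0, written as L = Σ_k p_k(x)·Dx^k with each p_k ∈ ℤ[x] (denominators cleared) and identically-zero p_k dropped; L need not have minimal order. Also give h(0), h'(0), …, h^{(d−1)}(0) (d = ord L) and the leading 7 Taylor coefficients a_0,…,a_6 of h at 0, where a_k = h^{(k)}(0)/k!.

f: a_k = 0, -2, 1, -2/3, 1/2, -2/5, 1/3, …
g: a_k = 0, -4, 0, 16/3, 0, -64/5, 0, …
Product ⇒ symmetric product L₀, ord ≤ 4.
L = (288 + 560·x + 3584·x^2 + 8640·x^3 + 7680·x^4 + 3328·x^5 + 1024·x^7)·Dx + (258 + 1840·x + 6992·x^2 + 19264·x^3 + 29440·x^4 + 23808·x^5 + 8960·x^6 + 3072·x^7 + 3584·x^8)·Dx^2 + (36 + 628·x + 2496·x^2 + 6192·x^3 + 12288·x^4 + 15936·x^5 + 12288·x^6 + 5376·x^7 + 3072·x^8 + 2048·x^9)·Dx^3 + (17 + 66·x + 241·x^2 + 608·x^3 + 1152·x^4 + 1728·x^5 + 2016·x^6 + 1536·x^7 + 768·x^8 + 512·x^9 + 256·x^10)·Dx^4  (order 4).
h: a_k = 0, 0, 8, -4, -8, 10/3, 1064/45, …
ICs: h(0) = 0, h′(0) = 0, h′′(0) = 16, h′′′(0) = -24.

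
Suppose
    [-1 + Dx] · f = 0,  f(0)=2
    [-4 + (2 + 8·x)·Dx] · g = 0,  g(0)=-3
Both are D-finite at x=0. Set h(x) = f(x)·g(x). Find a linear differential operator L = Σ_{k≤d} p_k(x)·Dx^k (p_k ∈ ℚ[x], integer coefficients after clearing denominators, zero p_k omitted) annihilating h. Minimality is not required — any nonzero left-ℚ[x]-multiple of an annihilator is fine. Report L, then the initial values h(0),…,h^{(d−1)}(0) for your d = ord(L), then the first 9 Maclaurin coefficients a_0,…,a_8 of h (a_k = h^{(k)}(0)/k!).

L = (-3 - 4·x) + (1 + 4·x)·Dx  (order 1).
h: a_k = -6, -18, -3, -19, 159/4, -2371/20, 43487/120, -323377/280, 25470911/6720, …
ICs: h(0) = -6.

f: a_k = 2, 2, 1, 1/3, 1/12, 1/60, 1/360, 1/2520, 1/20160, …
g: a_k = -3, -6, 6, -12, 30, -84, 252, -792, 2574, …
Product ⇒ symmetric product L₀, ord ≤ 1.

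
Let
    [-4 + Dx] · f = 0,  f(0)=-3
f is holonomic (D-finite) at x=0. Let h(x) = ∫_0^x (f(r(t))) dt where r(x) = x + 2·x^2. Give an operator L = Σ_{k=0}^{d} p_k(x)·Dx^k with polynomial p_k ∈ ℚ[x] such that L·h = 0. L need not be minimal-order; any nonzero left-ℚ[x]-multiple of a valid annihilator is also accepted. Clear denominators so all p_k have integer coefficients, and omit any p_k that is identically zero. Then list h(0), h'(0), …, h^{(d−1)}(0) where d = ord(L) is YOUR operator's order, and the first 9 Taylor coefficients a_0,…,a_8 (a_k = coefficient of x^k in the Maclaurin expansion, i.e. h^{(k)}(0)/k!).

f: a_k = -3, -12, -24, -32, -32, -128/5, -256/15, -1024/105, -512/105, …
f∘r: x↦r, Dx↦Dx/r' in L_f ⇒ L₀.
h=∫h₀ ⇒ L = L₀·Dx.
L = (-4 - 16·x)·Dx + Dx^2  (order 2).
h: a_k = 0, -3, -6, -16, -32, -64, -1664/15, -19456/105, -29696/105, …
ICs: h(0) = 0, h′(0) = -3.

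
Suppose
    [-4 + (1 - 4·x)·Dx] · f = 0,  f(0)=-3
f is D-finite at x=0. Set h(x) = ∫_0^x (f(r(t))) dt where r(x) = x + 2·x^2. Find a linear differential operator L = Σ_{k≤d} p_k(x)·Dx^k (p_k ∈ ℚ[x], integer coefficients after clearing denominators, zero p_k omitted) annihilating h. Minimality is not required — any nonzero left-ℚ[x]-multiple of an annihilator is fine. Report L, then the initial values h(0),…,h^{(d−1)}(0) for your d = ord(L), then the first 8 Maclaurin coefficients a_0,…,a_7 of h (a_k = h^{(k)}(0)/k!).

f: a_k = -3, -12, -48, -192, -768, -3072, -12288, -49152, …
L₀ from L_f via x↦r, Dx↦r'^{-1}Dx.
∫: right-multiply L₀ by Dx.
L = (4 + 16·x)·Dx + (-1 + 4·x + 8·x^2)·Dx^2  (order 2).
h: a_k = 0, -3, -6, -24, -96, -2112/5, -1920, -62976/7, …
ICs: h(0) = 0, h′(0) = -3.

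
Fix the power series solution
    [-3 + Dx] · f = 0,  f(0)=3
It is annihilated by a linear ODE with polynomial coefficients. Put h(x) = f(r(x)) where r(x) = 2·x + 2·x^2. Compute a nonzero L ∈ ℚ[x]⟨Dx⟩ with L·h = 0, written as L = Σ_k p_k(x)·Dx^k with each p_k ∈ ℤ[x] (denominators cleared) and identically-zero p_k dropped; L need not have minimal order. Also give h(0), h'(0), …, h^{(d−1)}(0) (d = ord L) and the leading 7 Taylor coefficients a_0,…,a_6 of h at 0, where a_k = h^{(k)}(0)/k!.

L = (-6 - 12·x) + Dx  (order 1).
h: a_k = 3, 18, 72, 216, 540, 5832/5, 11232/5, …
ICs: h(0) = 3.

f: a_k = 3, 9, 27/2, 27/2, 81/8, 243/40, 243/80, …
Change of var in L_f (x↦r) gives L₀.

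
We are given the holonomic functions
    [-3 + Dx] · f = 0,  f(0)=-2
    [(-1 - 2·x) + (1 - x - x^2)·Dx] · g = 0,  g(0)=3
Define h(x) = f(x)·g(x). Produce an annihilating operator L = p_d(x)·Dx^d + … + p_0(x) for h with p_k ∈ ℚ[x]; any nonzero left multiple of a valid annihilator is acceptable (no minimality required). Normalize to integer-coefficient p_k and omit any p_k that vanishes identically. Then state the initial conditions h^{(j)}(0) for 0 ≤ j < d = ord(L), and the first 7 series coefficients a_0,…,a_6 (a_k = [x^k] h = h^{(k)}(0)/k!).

f: a_k = -2, -6, -9, -9, -27/4, -81/20, -81/40, …
g: a_k = 3, 3, 6, 9, 15, 24, 39, …
h₀=f·g: eliminate ⇒ L₀, order ≤ 1·1.
L = (4 - x - 3·x^2) + (-1 + x + x^2)·Dx  (order 1).
h: a_k = -6, -24, -57, -108, -741/4, -1527/5, -19869/40, …
ICs: h(0) = -6.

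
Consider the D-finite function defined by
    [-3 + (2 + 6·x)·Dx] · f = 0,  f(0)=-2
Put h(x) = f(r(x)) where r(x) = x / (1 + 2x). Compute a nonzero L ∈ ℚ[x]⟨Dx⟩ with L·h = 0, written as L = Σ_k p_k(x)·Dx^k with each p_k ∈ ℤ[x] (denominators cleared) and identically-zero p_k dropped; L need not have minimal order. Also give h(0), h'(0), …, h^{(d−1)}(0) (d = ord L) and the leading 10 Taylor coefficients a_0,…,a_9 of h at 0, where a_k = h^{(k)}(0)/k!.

f: a_k = -2, -3, 9/4, -27/8, 405/64, -1701/128, 15309/512, -72171/1024, 2814669/16384, -14073345/32768, …
L₀ from L_f via x↦r, Dx↦r'^{-1}Dx.
L = -3 + (2 + 14·x + 20·x^2)·Dx  (order 1).
h: a_k = -2, -3, 33/4, -195/8, 4965/64, -33909/128, 492501/512, -3761283/1024, 239121645/16384, -1959887265/32768, …
ICs: h(0) = -2.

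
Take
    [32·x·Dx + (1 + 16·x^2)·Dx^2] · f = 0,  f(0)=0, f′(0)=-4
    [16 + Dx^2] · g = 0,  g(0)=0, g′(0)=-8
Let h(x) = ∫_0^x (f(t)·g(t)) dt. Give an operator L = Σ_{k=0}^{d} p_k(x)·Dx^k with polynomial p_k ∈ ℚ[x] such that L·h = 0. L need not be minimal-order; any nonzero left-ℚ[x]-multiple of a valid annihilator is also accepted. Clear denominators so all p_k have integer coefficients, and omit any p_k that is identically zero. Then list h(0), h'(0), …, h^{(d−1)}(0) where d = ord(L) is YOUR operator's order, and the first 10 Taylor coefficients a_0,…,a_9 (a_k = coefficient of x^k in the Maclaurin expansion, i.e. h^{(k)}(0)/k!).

f: a_k = 0, -4, 0, 64/3, 0, -1024/5, 0, 16384/7, 0, -262144/9, …
g: a_k = 0, -8, 0, 64/3, 0, -256/15, 0, 2048/315, 0, -4096/2835, …
Sym-product of L_f,L_g gives L₀ (≤ ord 4).
h=∫h₀ ⇒ L = L₀·Dx.
L = (1280 + 53248·x^2 + 360448·x^4 + 2097152·x^6 + 8388608·x^8)·Dx + (1536·x + 40960·x^3 + 393216·x^5 + 2097152·x^7)·Dx^2 + (96 + 4096·x^2 + 36864·x^4 + 262144·x^6 + 1048576·x^8)·Dx^3 + (96·x + 2560·x^3 + 24576·x^5 + 131072·x^7)·Dx^4 + (1 + 48·x^2 + 896·x^4 + 8192·x^6 + 32768·x^8)·Dx^5  (order 5).
h: a_k = 0, 0, 0, 32/3, 0, -256/5, 0, 19456/63, 0, -352256/135, …
ICs: h(0) = 0, h′(0) = 0, h′′(0) = 0, h′′′(0) = 64, h′′′′(0) = 0.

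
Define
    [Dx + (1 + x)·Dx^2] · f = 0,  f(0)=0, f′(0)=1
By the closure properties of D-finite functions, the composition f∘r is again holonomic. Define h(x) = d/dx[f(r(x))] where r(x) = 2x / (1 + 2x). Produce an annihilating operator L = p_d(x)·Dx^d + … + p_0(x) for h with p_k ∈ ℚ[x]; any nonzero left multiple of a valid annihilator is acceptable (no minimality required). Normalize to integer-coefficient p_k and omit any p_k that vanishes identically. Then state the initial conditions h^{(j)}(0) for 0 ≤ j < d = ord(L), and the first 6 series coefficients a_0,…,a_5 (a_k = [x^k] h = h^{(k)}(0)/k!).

f: a_k = 0, 1, -1/2, 1/3, -1/4, 1/5, …
L₀ from L_f via x↦r, Dx↦r'^{-1}Dx.
h=h₀': d/dx-closure on L₀ ⇒ L.
L = (6 + 16·x) + (1 + 6·x + 8·x^2)·Dx  (order 1).
h: a_k = 2, -12, 56, -240, 992, -4032, …
ICs: h(0) = 2.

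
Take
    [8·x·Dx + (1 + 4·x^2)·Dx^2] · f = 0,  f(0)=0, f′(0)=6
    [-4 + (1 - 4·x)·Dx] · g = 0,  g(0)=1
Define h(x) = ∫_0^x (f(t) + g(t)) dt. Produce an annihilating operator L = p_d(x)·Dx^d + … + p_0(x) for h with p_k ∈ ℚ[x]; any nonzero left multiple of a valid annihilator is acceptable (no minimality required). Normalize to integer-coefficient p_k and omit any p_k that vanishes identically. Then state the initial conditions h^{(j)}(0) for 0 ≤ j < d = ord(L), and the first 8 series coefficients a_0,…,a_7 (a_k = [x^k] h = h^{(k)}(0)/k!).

L = (8 - 128·x - 96·x^2)·Dx^2 + (-13 + 8·x - 100·x^2 - 96·x^3)·Dx^3 + (1 - 3·x - 12·x^3 - 16·x^4)·Dx^4  (order 4).
h: a_k = 0, 1, 5, 16/3, 14, 256/5, 2608/15, 4096/7, …
ICs: h(0) = 0, h′(0) = 1, h′′(0) = 10, h′′′(0) = 32.

f: a_k = 0, 6, 0, -8, 0, 96/5, 0, -384/7, …
g: a_k = 1, 4, 16, 64, 256, 1024, 4096, 16384, …
f+g: L₀ = lclm(L_f,L_g), ord ≤ 2+1.
Integrate: L := L₀·Dx.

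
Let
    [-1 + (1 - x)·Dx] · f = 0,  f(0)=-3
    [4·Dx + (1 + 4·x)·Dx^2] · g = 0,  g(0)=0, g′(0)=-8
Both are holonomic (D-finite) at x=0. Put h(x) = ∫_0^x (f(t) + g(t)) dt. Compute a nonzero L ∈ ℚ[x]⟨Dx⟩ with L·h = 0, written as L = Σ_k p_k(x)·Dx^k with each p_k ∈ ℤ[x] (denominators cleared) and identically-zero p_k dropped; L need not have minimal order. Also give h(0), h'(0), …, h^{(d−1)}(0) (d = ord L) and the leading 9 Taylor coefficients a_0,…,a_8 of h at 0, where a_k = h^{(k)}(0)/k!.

f: a_k = -3, -3, -3, -3, -3, -3, -3, -3, -3, …
g: a_k = 0, -8, 16, -128/3, 128, -2048/5, 4096/3, -32768/7, 16384, …
f+g: L₀ = lclm(L_f,L_g), ord ≤ 1+2.
∫: right-multiply L₀ by Dx.
L = (44 + 16·x)·Dx^2 + (-13 + 56·x + 32·x^2)·Dx^3 + (-3 - 11·x + 6·x^2 + 8·x^3)·Dx^4  (order 4).
h: a_k = 0, -3, -11/2, 13/3, -137/12, 25, -2063/30, 4087/21, -32789/56, …
ICs: h(0) = 0, h′(0) = -3, h′′(0) = -11, h′′′(0) = 26.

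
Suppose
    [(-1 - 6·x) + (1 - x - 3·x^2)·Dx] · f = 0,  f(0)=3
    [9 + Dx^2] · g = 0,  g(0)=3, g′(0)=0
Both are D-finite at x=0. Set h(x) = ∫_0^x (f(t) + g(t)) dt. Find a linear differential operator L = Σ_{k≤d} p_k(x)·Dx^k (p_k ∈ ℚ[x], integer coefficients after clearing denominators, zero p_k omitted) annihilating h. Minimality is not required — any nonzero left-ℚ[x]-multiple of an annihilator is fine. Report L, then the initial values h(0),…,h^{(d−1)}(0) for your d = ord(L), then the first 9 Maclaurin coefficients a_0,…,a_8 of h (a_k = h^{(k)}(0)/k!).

L = (459 + 2916·x + 1539·x^2 + 3888·x^3 + 3645·x^4 + 4374·x^5)·Dx + (-153 + 153·x + 378·x^2 - 405·x^3 + 2187·x^5 + 2187·x^6)·Dx^2 + (51 + 324·x + 171·x^2 + 432·x^3 + 405·x^4 + 486·x^5)·Dx^3 + (-17 + 17·x + 42·x^2 - 45·x^3 + 243·x^5 + 243·x^6)·Dx^4  (order 4).
h: a_k = 0, 6, 3/2, -1/2, 21/4, 537/40, 20, 3291/80, 651/8, …
ICs: h(0) = 0, h′(0) = 6, h′′(0) = 3, h′′′(0) = -3.

f: a_k = 3, 3, 12, 21, 57, 120, 291, 651, 1524, …
g: a_k = 3, 0, -27/2, 0, 81/8, 0, -243/80, 0, 2187/4480, …
L₀ := lclm(L_f,L_g); ord L₀ ≤ 1+2.
h=∫₀ˣh₀: take L = L₀·Dx.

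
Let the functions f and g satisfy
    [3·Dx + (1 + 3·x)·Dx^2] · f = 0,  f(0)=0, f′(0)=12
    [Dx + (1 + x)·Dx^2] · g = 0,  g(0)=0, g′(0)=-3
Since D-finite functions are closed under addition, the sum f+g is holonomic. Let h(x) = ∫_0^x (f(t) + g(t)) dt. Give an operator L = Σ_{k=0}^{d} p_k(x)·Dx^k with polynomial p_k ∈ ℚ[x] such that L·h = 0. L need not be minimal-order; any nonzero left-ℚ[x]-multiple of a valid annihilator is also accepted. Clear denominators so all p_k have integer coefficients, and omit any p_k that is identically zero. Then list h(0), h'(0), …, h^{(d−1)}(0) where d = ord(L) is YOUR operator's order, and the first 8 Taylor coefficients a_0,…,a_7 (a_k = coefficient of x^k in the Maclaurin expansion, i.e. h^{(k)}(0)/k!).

L = 6·Dx^2 + (8 + 12·x)·Dx^3 + (1 + 4·x + 3·x^2)·Dx^4  (order 4).
h: a_k = 0, 0, 9/2, -11/2, 35/4, -321/20, 323/10, -971/14, …
ICs: h(0) = 0, h′(0) = 0, h′′(0) = 9, h′′′(0) = -33.

f: a_k = 0, 12, -18, 36, -81, 972/5, -486, 8748/7, …
g: a_k = 0, -3, 3/2, -1, 3/4, -3/5, 1/2, -3/7, …
Sum ⇒ L₀ = lclm(L_f,L_g) in ℚ(x)⟨Dx⟩.
∫: right-multiply L₀ by Dx.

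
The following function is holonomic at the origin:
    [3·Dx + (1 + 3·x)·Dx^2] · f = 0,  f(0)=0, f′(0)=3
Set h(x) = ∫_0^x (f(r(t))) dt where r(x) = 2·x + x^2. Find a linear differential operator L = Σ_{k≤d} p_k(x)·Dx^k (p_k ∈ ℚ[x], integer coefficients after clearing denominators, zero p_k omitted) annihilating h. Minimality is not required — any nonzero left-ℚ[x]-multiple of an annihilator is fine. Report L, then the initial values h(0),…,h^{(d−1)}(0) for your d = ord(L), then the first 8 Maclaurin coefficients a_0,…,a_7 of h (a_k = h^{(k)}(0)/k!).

L = (5 + 6·x + 3·x^2)·Dx^2 + (1 + 7·x + 9·x^2 + 3·x^3)·Dx^3  (order 3).
h: a_k = 0, 0, 3, -5, 27/2, -441/10, 801/5, -4365/7, …
ICs: h(0) = 0, h′(0) = 0, h′′(0) = 6.

f: a_k = 0, 3, -9/2, 9, -81/4, 243/5, -243/2, 2187/7, …
L₀ from L_f via x↦r, Dx↦r'^{-1}Dx.
∫: right-multiply L₀ by Dx.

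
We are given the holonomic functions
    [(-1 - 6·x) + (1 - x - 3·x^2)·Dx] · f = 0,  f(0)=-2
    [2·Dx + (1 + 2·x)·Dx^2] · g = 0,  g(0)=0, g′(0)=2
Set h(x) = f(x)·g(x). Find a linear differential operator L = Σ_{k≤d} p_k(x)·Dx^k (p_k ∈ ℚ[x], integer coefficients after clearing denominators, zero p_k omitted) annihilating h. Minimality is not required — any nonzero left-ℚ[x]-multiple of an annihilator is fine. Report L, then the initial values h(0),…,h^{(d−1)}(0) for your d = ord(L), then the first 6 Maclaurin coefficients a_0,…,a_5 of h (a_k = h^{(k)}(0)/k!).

L = (8 + 24·x) + (18·x + 30·x^2)·Dx + (-1 - x + 5·x^2 + 6·x^3)·Dx^2  (order 2).
h: a_k = 0, -4, 0, -52/3, -28/3, -1112/15, …
ICs: h(0) = 0, h′(0) = -4.

f: a_k = -2, -2, -8, -14, -38, -80, …
g: a_k = 0, 2, -2, 8/3, -4, 32/5, …
L₀ := L_f ⊗_s L_g (sym. prod.), ord ≤ 2.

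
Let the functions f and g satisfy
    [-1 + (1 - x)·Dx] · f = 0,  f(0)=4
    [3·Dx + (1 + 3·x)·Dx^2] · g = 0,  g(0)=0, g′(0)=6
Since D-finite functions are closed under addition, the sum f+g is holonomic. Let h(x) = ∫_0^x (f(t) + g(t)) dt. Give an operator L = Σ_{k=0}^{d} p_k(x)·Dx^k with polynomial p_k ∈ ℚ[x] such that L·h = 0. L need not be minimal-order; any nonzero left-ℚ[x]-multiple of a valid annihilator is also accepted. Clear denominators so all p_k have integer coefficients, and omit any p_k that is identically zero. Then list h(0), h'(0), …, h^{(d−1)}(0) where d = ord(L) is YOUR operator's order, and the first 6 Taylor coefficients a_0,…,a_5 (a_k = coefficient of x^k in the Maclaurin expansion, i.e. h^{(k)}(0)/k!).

L = (54 + 18·x)·Dx^2 + (-12 + 72·x + 36·x^2)·Dx^3 + (-5 - 13·x + 9·x^2 + 9·x^3)·Dx^4  (order 4).
h: a_k = 0, 4, 5, -5/3, 11/2, -73/10, …
ICs: h(0) = 0, h′(0) = 4, h′′(0) = 10, h′′′(0) = -10.

f: a_k = 4, 4, 4, 4, 4, 4, …
g: a_k = 0, 6, -9, 18, -81/2, 486/5, …
f+g: L₀ = lclm(L_f,L_g), ord ≤ 1+2.
h=∫h₀ ⇒ L = L₀·Dx.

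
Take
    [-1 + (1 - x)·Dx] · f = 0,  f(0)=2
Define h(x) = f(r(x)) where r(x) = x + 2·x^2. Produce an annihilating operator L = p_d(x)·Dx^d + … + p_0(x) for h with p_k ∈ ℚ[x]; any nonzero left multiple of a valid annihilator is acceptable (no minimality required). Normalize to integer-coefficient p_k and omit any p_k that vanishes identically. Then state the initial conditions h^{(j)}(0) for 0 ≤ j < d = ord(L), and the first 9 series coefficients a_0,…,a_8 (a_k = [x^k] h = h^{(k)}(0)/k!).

f: a_k = 2, 2, 2, 2, 2, 2, 2, 2, 2, …
Change of var in L_f (x↦r) gives L₀.
L = (1 + 4·x) + (-1 + x + 2·x^2)·Dx  (order 1).
h: a_k = 2, 2, 6, 10, 22, 42, 86, 170, 342, …
ICs: h(0) = 2.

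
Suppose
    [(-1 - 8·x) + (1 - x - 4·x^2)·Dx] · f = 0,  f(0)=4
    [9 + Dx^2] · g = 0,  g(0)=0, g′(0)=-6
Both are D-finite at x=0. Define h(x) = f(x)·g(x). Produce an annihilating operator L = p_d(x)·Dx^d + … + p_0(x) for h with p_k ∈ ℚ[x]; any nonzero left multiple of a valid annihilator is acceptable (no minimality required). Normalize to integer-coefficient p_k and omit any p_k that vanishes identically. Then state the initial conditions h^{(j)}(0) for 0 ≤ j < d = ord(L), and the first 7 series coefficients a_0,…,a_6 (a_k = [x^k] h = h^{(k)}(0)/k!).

L = (-1 + 9·x + 36·x^2) + (2 + 16·x)·Dx + (-1 + x + 4·x^2)·Dx^2  (order 2).
h: a_k = 0, -24, -24, -84, -180, -2661/5, -6261/5, …
ICs: h(0) = 0, h′(0) = -24.

f: a_k = 4, 4, 20, 36, 116, 260, 724, …
g: a_k = 0, -6, 0, 9, 0, -81/20, 0, …
Product ⇒ symmetric product L₀, ord ≤ 2.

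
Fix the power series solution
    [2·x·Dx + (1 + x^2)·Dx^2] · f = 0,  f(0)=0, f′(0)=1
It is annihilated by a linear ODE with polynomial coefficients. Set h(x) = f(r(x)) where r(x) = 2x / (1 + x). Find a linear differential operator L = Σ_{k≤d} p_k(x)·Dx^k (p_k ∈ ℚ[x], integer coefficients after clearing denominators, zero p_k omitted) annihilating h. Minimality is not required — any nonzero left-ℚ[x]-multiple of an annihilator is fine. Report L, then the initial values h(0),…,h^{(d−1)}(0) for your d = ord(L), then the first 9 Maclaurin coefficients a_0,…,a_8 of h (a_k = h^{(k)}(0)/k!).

f: a_k = 0, 1, 0, -1/3, 0, 1/5, 0, -1/7, 0, …
h₀=f(r): pull back L_f along r ⇒ L₀.
L = (2 + 10·x)·Dx + (1 + 2·x + 5·x^2)·Dx^2  (order 2).
h: a_k = 0, 2, -2, -2/3, 6, -38/5, -22/3, 278/7, -42, …
ICs: h(0) = 0, h′(0) = 2.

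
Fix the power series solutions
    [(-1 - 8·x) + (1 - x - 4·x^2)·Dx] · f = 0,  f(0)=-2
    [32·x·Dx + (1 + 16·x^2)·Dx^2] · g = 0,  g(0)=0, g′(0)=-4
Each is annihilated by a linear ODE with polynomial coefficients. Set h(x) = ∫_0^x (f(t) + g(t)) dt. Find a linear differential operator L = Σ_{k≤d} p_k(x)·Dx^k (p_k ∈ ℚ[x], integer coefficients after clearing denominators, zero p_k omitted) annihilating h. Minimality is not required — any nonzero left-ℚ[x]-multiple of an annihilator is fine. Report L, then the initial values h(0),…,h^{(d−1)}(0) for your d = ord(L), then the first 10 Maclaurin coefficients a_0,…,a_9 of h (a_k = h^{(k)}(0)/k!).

f: a_k = -2, -2, -10, -18, -58, -130, -362, -882, -2330, -5858, …
g: a_k = 0, -4, 0, 64/3, 0, -1024/5, 0, 16384/7, 0, -262144/9, …
Weyl lclm of L_f,L_g ⇒ L₀ (ord ≤ 3).
h=∫₀ˣh₀: take L = L₀·Dx.
L = (-160 + 640·x + 14848·x^2 + 36864·x^3 + 178176·x^4 + 98304·x^6)·Dx^2 + (43 + 336·x + 16·x^2 + 3072·x^3 + 35072·x^4 + 124928·x^5 + 12288·x^6 + 98304·x^7)·Dx^3 + (-5 - 23·x - 272·x^2 - 16·x^3 - 2368·x^4 + 5888·x^5 + 12288·x^6 + 4096·x^7 + 16384·x^8)·Dx^4  (order 4).
h: a_k = 0, -2, -3, -10/3, 5/6, -58/5, -279/5, -362/7, 5105/28, -2330/9, …
ICs: h(0) = 0, h′(0) = -2, h′′(0) = -6, h′′′(0) = -20.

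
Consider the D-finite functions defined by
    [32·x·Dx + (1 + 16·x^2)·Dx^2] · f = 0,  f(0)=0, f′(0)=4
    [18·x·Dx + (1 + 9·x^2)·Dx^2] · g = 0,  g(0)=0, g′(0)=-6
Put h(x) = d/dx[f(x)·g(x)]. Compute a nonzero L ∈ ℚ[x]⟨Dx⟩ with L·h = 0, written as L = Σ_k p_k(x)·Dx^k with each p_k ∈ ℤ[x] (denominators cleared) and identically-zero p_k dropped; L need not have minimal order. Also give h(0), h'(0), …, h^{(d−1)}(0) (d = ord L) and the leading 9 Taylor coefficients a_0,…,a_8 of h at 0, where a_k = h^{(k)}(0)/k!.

f: a_k = 0, 4, 0, -64/3, 0, 1024/5, 0, -16384/7, 0, …
g: a_k = 0, -6, 0, 18, 0, -486/5, 0, 4374/7, 0, …
h₀=f·g: eliminate ⇒ L₀, order ≤ 2·2.
h=h₀': d/dx-closure on L₀ ⇒ L.
L = (-3456·x - 144000·x^3 - 1327104·x^5 + 4147200·x^7 + 71663616·x^9) + (-100 - 11532·x^2 - 259200·x^4 - 1161216·x^6 + 14515200·x^8 + 107495424·x^10)·Dx + (-200·x - 7880·x^3 - 86400·x^5 + 194112·x^7 + 8294400·x^9 + 35831808·x^11)·Dx^2 + (-1 - 50·x^2 - 769·x^4 + 110736·x^8 + 1036800·x^10 + 2985984·x^12)·Dx^3  (order 3).
h: a_k = 0, -48, 0, 800, 0, -60048/5, 0, 1248960/7, 0, …
ICs: h(0) = 0, h′(0) = -48, h′′(0) = 0.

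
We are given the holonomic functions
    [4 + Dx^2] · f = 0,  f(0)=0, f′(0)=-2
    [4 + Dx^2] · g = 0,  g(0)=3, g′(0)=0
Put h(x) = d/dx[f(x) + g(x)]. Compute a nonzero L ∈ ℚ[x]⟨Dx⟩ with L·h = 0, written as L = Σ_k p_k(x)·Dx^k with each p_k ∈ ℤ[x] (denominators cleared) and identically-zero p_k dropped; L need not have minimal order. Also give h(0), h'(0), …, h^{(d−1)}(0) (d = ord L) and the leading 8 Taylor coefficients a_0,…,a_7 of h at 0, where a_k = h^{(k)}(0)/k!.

L = 4 + Dx^2  (order 2).
h: a_k = -2, -12, 4, 8, -4/3, -8/5, 8/45, 16/105, …
ICs: h(0) = -2, h′(0) = -12.

f: a_k = 0, -2, 0, 4/3, 0, -4/15, 0, 8/315, …
g: a_k = 3, 0, -6, 0, 2, 0, -4/15, 0, …
Sum ⇒ L₀ = lclm(L_f,L_g) in ℚ(x)⟨Dx⟩.
h₀' ⇒ L via d/dx closure of L₀.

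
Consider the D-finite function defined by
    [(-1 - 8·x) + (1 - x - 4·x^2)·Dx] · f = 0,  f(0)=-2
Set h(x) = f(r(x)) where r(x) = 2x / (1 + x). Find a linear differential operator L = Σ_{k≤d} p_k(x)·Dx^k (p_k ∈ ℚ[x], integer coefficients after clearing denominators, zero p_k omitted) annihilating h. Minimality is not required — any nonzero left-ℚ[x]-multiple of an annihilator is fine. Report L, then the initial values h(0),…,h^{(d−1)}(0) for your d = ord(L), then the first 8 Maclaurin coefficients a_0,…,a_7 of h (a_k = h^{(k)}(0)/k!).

L = (2 + 34·x) + (-1 - x + 17·x^2 + 17·x^3)·Dx  (order 1).
h: a_k = -2, -4, -36, -68, -612, -1156, -10404, -19652, …
ICs: h(0) = -2.

f: a_k = -2, -2, -10, -18, -58, -130, -362, -882, …
L₀ from L_f via x↦r, Dx↦r'^{-1}Dx.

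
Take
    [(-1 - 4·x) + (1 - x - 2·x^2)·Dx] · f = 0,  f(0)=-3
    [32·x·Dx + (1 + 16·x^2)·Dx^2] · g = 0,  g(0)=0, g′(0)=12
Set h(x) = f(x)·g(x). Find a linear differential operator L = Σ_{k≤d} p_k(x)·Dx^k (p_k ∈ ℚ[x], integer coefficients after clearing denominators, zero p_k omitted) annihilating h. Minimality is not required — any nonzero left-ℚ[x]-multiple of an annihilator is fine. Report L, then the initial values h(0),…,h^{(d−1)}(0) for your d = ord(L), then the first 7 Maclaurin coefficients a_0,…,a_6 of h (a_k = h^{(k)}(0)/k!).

f: a_k = -3, -3, -9, -15, -33, -63, -129, …
g: a_k = 0, 12, 0, -64, 0, 3072/5, 0, …
h₀=f·g: eliminate ⇒ L₀, order ≤ 1·2.
L = (4 + 32·x + 192·x^2) + (2 - 24·x + 64·x^2 + 192·x^3)·Dx + (-1 + x - 14·x^2 + 16·x^3 + 32·x^4)·Dx^2  (order 2).
h: a_k = 0, -36, -36, 84, 12, -8316/5, -8196/5, …
ICs: h(0) = 0, h′(0) = -36.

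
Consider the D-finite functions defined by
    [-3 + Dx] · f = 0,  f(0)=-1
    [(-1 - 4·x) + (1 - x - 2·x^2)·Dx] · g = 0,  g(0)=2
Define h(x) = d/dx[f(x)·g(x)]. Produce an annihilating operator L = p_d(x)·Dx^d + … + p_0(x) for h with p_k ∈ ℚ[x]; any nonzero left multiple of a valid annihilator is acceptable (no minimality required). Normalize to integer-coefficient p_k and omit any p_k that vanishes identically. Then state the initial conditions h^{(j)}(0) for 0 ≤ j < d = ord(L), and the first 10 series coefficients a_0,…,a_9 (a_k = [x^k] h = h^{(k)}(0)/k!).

L = (21 + 12·x - 39·x^2 - 12·x^3 + 36·x^4) + (-4 + 3·x + 15·x^2 - 4·x^3 - 12·x^4)·Dx  (order 1).
h: a_k = -8, -42, -138, -379, -954, -45879/20, -107071/20, -3426681/280, -2202813/80, -137066309/2240, …
ICs: h(0) = -8.

f: a_k = -1, -3, -9/2, -9/2, -27/8, -81/40, -81/80, -243/560, -729/4480, -243/4480, …
g: a_k = 2, 2, 6, 10, 22, 42, 86, 170, 342, 682, …
L₀ := L_f ⊗_s L_g (sym. prod.), ord ≤ 1.
h=h₀': d/dx-closure on L₀ ⇒ L.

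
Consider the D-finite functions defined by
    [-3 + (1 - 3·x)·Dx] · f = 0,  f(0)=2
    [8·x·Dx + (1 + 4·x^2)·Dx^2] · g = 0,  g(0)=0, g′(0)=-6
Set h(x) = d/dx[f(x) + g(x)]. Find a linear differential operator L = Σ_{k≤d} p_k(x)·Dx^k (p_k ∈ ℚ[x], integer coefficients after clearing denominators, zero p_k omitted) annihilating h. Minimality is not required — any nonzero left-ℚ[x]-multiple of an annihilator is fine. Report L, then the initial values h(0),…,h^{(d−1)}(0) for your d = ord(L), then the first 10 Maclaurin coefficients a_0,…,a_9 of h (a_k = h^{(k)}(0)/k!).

f: a_k = 2, 6, 18, 54, 162, 486, 1458, 4374, 13122, 39366, …
g: a_k = 0, -6, 0, 8, 0, -96/5, 0, 384/7, 0, -512/3, …
Sum ⇒ L₀ = lclm(L_f,L_g) in ℚ(x)⟨Dx⟩.
h=h₀': d/dx-closure on L₀ ⇒ L.
L = (-24 + 288·x + 288·x^2) + (31 - 24·x + 204·x^2 + 288·x^3)·Dx + (-3 + 5·x + 20·x^3 + 48·x^4)·Dx^2  (order 2).
h: a_k = 0, 36, 186, 648, 2334, 8748, 31002, 104976, 352758, 1180980, …
ICs: h(0) = 0, h′(0) = 36.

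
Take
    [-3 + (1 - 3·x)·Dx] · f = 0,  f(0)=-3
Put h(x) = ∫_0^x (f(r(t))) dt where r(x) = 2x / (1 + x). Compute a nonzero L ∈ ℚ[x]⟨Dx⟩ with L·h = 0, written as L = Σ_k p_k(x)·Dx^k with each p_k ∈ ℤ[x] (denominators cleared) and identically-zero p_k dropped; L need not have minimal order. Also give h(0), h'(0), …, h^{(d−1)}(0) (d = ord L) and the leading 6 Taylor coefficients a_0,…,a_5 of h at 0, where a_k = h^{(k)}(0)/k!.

f: a_k = -3, -9, -27, -81, -243, -729, …
Substitute x→r, Dx→(1/r')Dx; clear ⇒ L₀.
∫: right-multiply L₀ by Dx.
L = 6·Dx + (-1 + 4·x + 5·x^2)·Dx^2  (order 2).
h: a_k = 0, -3, -9, -30, -225/2, -450, …
ICs: h(0) = 0, h′(0) = -3.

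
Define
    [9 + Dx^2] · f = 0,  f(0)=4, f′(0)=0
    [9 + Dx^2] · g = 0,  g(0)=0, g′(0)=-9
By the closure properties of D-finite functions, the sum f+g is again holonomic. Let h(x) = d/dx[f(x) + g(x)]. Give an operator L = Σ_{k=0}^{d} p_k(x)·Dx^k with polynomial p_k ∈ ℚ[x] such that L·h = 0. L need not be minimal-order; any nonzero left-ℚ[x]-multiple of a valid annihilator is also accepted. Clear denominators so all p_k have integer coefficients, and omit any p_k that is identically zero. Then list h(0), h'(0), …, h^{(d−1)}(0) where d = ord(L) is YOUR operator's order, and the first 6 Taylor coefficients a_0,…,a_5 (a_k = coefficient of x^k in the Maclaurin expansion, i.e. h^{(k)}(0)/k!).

L = 9 + Dx^2  (order 2).
h: a_k = -9, -36, 81/2, 54, -243/8, -243/10, …
ICs: h(0) = -9, h′(0) = -36.

f: a_k = 4, 0, -18, 0, 27/2, 0, …
g: a_k = 0, -9, 0, 27/2, 0, -243/40, …
L₀ := lclm(L_f,L_g); ord L₀ ≤ 2+2.
Derive L from L₀ (diff closure).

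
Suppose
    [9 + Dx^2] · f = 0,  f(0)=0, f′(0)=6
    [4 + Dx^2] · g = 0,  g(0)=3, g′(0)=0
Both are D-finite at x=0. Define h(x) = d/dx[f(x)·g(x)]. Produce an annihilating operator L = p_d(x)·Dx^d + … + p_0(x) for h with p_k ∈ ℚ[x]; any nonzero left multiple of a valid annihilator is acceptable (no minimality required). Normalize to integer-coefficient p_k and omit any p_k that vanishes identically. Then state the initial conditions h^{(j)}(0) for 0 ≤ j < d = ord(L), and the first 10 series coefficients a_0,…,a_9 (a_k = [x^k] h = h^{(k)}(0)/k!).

f: a_k = 0, 6, 0, -9, 0, 81/20, 0, -243/280, 0, 243/2240, …
g: a_k = 3, 0, -6, 0, 2, 0, -4/15, 0, 2/105, 0, …
f·g: L₀ = L_f ⊗_s L_g, ord ≤ 2·2.
h₀' ⇒ L via d/dx closure of L₀.
L = 25 + 26·Dx^2 + Dx^4  (order 4).
h: a_k = 18, 0, -189, 0, 1563/4, 0, -13021/40, 0, 46503/320, 0, …
ICs: h(0) = 18, h′(0) = 0, h′′(0) = -378, h′′′(0) = 0.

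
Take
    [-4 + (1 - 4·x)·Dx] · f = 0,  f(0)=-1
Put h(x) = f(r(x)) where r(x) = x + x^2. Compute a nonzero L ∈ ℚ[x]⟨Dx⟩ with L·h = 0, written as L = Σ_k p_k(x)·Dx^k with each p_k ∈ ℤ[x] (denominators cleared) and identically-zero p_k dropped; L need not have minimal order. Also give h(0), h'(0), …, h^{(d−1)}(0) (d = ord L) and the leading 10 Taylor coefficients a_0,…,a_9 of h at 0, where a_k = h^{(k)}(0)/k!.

f: a_k = -1, -4, -16, -64, -256, -1024, -4096, -16384, -65536, -262144, …
Substitute x→r, Dx→(1/r')Dx; clear ⇒ L₀.
L = (4 + 8·x) + (-1 + 4·x + 4·x^2)·Dx  (order 1).
h: a_k = -1, -4, -20, -96, -464, -2240, -10816, -52224, -252160, -1217536, …
ICs: h(0) = -1.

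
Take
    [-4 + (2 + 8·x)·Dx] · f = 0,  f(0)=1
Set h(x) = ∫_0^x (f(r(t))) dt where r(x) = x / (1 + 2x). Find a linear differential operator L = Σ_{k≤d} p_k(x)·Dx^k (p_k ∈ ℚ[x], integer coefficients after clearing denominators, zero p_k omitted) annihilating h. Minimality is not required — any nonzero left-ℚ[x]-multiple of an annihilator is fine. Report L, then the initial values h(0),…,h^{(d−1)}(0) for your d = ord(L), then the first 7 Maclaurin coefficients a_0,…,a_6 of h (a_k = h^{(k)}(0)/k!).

L = -2·Dx + (1 + 8·x + 12·x^2)·Dx^2  (order 2).
h: a_k = 0, 1, 1, -2, 5, -74/5, 50, …
ICs: h(0) = 0, h′(0) = 1.

f: a_k = 1, 2, -2, 4, -10, 28, -84, …
L₀ from L_f via x↦r, Dx↦r'^{-1}Dx.
Integrate: L := L₀·Dx.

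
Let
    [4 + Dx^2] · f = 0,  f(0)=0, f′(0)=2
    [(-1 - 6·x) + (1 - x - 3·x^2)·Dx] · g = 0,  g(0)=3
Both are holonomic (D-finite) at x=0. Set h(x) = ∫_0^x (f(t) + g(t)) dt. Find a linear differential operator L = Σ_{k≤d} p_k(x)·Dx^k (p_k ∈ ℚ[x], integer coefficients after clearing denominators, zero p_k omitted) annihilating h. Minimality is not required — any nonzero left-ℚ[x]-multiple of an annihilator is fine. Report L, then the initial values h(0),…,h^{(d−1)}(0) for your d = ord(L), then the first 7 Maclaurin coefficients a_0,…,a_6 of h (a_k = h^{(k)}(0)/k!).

f: a_k = 0, 2, 0, -4/3, 0, 4/15, 0, …
g: a_k = 3, 3, 12, 21, 57, 120, 291, …
Sum ⇒ L₀ = lclm(L_f,L_g) in ℚ(x)⟨Dx⟩.
∫: right-multiply L₀ by Dx.
L = (-92 - 608·x - 512·x^2 - 1104·x^3 - 360·x^4 - 432·x^5)·Dx + (24 - 4·x - 24·x^2 - 80·x^3 - 180·x^4 - 216·x^5 - 216·x^6)·Dx^2 + (-23 - 152·x - 128·x^2 - 276·x^3 - 90·x^4 - 108·x^5)·Dx^3 + (6 - x - 6·x^2 - 20·x^3 - 45·x^4 - 54·x^5 - 54·x^6)·Dx^4  (order 4).
h: a_k = 0, 3, 5/2, 4, 59/12, 57/5, 902/45, …
ICs: h(0) = 0, h′(0) = 3, h′′(0) = 5, h′′′(0) = 24.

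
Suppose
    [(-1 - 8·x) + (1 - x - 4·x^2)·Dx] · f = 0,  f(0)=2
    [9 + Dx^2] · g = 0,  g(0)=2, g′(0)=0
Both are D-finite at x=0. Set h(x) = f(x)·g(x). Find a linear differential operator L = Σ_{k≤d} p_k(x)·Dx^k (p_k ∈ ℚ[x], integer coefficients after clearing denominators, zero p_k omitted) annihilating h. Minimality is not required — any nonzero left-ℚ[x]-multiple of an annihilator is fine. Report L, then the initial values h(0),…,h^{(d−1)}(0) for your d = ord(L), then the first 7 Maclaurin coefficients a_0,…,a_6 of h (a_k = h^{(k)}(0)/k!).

L = (-1 + 9·x + 36·x^2) + (2 + 16·x)·Dx + (-1 + x + 4·x^2)·Dx^2  (order 2).
h: a_k = 4, 4, 2, 18, 79/2, 223/2, 5309/20, …
ICs: h(0) = 4, h′(0) = 4.

f: a_k = 2, 2, 10, 18, 58, 130, 362, …
g: a_k = 2, 0, -9, 0, 27/4, 0, -81/40, …
L₀ := L_f ⊗_s L_g (sym. prod.), ord ≤ 2.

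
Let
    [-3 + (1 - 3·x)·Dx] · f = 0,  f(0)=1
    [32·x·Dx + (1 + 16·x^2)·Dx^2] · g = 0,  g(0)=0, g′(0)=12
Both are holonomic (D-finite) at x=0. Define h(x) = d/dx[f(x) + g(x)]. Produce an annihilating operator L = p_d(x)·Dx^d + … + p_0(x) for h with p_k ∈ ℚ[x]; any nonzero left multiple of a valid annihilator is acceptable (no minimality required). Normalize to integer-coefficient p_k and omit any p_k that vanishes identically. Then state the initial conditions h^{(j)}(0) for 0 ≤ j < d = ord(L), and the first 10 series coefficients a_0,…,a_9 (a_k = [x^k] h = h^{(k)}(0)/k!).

L = (-96 + 1152·x + 4608·x^2) + (43 - 96·x + 240·x^2 + 4608·x^3)·Dx + (-3 - 7·x - 112·x^3 + 768·x^4)·Dx^2  (order 2).
h: a_k = 15, 18, -111, 324, 4287, 4374, -33843, 52488, 963579, 590490, …
ICs: h(0) = 15, h′(0) = 18.

f: a_k = 1, 3, 9, 27, 81, 243, 729, 2187, 6561, 19683, …
g: a_k = 0, 12, 0, -64, 0, 3072/5, 0, -49152/7, 0, 262144/3, …
h₀=f+g: left-lcm gives L₀, ord ≤ 3.
h₀' ⇒ L via d/dx closure of L₀.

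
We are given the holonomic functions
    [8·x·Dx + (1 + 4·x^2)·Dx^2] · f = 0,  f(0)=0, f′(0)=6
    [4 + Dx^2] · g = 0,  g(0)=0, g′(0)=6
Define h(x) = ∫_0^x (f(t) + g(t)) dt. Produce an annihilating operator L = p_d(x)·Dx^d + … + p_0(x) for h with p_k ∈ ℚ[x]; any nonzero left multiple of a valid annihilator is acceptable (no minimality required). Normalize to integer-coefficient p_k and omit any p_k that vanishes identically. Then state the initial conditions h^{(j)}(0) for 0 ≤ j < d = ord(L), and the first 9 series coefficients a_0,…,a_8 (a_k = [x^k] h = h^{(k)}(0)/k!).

f: a_k = 0, 6, 0, -8, 0, 96/5, 0, -384/7, 0, …
g: a_k = 0, 6, 0, -4, 0, 4/5, 0, -8/105, 0, …
L₀ := lclm(L_f,L_g); ord L₀ ≤ 2+2.
h=∫₀ˣh₀: take L = L₀·Dx.
L = (-352·x + 1792·x^3 + 512·x^5)·Dx^2 + (-4 + 112·x^2 + 576·x^4 + 256·x^6)·Dx^3 + (-88·x + 448·x^3 + 128·x^5)·Dx^4 + (-1 + 28·x^2 + 144·x^4 + 64·x^6)·Dx^5  (order 5).
h: a_k = 0, 0, 6, 0, -3, 0, 10/3, 0, -103/15, …
ICs: h(0) = 0, h′(0) = 0, h′′(0) = 12, h′′′(0) = 0, h′′′′(0) = -72.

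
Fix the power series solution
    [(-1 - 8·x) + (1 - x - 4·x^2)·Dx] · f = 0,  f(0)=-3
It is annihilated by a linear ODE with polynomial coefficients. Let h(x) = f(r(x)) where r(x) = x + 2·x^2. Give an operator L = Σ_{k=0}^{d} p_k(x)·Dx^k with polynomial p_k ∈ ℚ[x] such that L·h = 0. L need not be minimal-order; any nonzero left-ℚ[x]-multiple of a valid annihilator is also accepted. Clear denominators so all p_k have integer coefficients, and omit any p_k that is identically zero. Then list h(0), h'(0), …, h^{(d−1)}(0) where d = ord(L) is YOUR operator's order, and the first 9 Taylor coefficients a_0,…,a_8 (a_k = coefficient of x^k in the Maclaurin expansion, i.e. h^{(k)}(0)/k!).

L = (1 + 12·x + 48·x^2 + 64·x^3) + (-1 + x + 6·x^2 + 16·x^3 + 16·x^4)·Dx  (order 1).
h: a_k = -3, -3, -21, -87, -309, -1215, -4797, -18423, -71589, …
ICs: h(0) = -3.

f: a_k = -3, -3, -15, -27, -87, -195, -543, -1323, -3495, …
f∘r: x↦r, Dx↦Dx/r' in L_f ⇒ L₀.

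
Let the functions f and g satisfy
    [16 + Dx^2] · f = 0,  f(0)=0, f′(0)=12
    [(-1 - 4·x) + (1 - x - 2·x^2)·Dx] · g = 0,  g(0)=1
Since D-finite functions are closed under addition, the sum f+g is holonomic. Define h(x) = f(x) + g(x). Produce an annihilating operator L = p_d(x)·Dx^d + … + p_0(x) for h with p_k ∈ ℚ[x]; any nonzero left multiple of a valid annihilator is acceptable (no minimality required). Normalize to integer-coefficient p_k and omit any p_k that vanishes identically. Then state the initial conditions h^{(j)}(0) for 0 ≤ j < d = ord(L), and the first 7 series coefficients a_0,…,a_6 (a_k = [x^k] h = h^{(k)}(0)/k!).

f: a_k = 0, 12, 0, -32, 0, 128/5, 0, …
g: a_k = 1, 1, 3, 5, 11, 21, 43, …
Weyl lclm of L_f,L_g ⇒ L₀ (ord ≤ 3).
L = (-368 - 1408·x + 256·x^2 - 512·x^3 - 2560·x^4 - 2048·x^5) + (176 - 336·x - 384·x^2 + 1024·x^3 + 384·x^4 - 1536·x^5 - 1024·x^6)·Dx + (-23 - 88·x + 16·x^2 - 32·x^3 - 160·x^4 - 128·x^5)·Dx^2 + (11 - 21·x - 24·x^2 + 64·x^3 + 24·x^4 - 96·x^5 - 64·x^6)·Dx^3  (order 3).
h: a_k = 1, 13, 3, -27, 11, 233/5, 43, …
ICs: h(0) = 1, h′(0) = 13, h′′(0) = 6.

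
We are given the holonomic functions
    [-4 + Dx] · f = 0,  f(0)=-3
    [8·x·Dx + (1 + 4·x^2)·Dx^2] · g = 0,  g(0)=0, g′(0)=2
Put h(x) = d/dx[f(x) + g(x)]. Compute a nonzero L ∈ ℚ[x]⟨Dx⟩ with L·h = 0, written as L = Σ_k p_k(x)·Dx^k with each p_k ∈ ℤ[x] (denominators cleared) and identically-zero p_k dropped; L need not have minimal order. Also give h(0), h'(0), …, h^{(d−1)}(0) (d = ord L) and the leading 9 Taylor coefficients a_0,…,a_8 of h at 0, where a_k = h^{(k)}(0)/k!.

f: a_k = -3, -12, -24, -32, -32, -128/5, -256/15, -1024/105, -512/105, …
g: a_k = 0, 2, 0, -8/3, 0, 32/5, 0, -128/7, 0, …
f+g: L₀ = lclm(L_f,L_g), ord ≤ 1+2.
h₀' ⇒ L via d/dx closure of L₀.
L = (8 - 32·x - 96·x^2 - 128·x^3) + (-6 - 8·x^2 - 64·x^4)·Dx + (1 + 2·x + 8·x^2 + 8·x^3 + 16·x^4)·Dx^2  (order 2).
h: a_k = -10, -48, -104, -128, -96, -512/5, -2944/15, -4096/105, 51712/105, …
ICs: h(0) = -10, h′(0) = -48.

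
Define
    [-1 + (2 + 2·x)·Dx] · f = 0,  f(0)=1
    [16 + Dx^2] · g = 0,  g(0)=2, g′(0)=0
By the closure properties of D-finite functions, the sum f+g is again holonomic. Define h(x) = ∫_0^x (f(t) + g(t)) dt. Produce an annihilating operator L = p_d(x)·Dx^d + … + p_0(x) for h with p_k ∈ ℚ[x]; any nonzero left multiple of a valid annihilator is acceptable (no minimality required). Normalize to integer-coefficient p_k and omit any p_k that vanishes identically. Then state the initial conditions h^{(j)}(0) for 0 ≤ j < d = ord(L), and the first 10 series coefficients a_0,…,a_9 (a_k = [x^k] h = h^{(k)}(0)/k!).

f: a_k = 1, 1/2, -1/8, 1/16, -5/128, 7/256, -21/1024, 33/2048, -429/32768, 715/65536, …
g: a_k = 2, 0, -16, 0, 64/3, 0, -512/45, 0, 1024/315, 0, …
L₀ := lclm(L_f,L_g); ord L₀ ≤ 1+2.
∫: right-multiply L₀ by Dx.
L = (-1072 - 2048·x - 1024·x^2)·Dx + (2016 + 6112·x + 6144·x^2 + 2048·x^3)·Dx^2 + (-67 - 128·x - 64·x^2)·Dx^3 + (126 + 382·x + 384·x^2 + 128·x^3)·Dx^4  (order 4).
h: a_k = 0, 3, 1/4, -43/8, 1/64, 8177/1920, 7/1536, -525233/322560, 33/16384, 33419297/92897280, …
ICs: h(0) = 0, h′(0) = 3, h′′(0) = 1/2, h′′′(0) = -129/4.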